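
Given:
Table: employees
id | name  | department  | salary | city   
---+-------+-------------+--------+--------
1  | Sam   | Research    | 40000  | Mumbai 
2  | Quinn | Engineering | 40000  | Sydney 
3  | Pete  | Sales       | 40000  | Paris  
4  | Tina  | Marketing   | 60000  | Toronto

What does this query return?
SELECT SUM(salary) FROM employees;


SUM(salary) = 40000 + 40000 + 40000 + 60000 = 180000

180000


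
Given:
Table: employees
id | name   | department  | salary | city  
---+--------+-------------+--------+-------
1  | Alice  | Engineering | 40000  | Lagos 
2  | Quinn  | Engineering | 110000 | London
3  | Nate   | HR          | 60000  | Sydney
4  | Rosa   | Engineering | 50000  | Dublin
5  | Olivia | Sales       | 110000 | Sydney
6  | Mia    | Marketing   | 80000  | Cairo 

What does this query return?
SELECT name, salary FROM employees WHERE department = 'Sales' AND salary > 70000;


Filtering: department = 'Sales' AND salary > 70000
Matching: 1 rows

1 rows:
Olivia, 110000


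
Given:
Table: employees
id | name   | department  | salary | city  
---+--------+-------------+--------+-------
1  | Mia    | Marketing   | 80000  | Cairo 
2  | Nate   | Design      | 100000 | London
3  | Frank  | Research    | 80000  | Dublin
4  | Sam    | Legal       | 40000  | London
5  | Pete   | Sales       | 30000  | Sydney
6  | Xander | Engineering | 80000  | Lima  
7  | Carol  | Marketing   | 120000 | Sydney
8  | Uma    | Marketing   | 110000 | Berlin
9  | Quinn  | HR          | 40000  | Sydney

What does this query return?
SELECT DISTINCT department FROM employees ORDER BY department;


All 'department' values (row order): Marketing, Design, Research, Legal, Sales, Engineering, Marketing, Marketing, HR
Removing duplicates leaves 7 unique value(s).

7 values:
Design
Engineering
HR
Legal
Marketing
Research
Sales


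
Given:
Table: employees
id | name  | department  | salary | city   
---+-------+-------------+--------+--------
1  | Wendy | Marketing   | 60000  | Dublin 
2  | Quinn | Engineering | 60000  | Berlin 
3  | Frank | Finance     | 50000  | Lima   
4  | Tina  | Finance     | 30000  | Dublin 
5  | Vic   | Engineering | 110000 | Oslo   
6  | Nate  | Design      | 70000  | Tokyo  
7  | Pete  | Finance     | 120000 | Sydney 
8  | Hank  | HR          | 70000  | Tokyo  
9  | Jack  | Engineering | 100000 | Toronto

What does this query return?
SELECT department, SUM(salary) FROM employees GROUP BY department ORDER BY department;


Summing salary within each department:
  Design: 70000 = 70000
  Engineering: 60000 + 110000 + 100000 = 270000
  Finance: 50000 + 30000 + 120000 = 200000
  HR: 70000 = 70000
  Marketing: 60000 = 60000


5 groups:
Design, 70000
Engineering, 270000
Finance, 200000
HR, 70000
Marketing, 60000


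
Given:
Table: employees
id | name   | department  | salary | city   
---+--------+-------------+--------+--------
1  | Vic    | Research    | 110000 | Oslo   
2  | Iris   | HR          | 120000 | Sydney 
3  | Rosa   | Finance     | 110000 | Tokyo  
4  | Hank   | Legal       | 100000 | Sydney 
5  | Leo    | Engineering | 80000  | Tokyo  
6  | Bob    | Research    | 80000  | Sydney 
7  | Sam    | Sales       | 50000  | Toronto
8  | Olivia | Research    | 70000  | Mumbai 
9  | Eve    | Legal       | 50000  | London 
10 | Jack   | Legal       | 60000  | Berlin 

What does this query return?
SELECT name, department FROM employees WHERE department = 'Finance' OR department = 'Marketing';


Filtering: department = 'Finance' OR 'Marketing'
Matching: 1 rows

1 rows:
Rosa, Finance


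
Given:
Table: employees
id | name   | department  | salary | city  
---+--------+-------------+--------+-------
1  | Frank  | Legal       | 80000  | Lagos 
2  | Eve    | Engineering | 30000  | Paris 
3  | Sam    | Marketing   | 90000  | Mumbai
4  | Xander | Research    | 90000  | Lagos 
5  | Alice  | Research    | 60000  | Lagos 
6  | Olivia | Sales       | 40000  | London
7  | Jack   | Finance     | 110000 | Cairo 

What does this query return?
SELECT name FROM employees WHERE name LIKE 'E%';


LIKE 'E%' matches names starting with 'E'
Matching: 1

1 rows:
Eve


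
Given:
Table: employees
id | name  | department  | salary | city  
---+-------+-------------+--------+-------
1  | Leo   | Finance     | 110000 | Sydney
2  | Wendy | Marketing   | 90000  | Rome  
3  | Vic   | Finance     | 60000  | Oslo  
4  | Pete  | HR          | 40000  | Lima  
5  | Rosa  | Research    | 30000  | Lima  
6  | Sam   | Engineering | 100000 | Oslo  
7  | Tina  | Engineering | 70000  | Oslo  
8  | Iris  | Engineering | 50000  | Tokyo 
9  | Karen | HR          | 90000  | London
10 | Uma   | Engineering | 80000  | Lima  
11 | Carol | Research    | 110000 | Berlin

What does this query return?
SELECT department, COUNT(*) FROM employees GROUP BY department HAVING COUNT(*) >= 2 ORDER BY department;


Groups with count >= 2:
  Engineering: 4 -> PASS
  Finance: 2 -> PASS
  HR: 2 -> PASS
  Research: 2 -> PASS
  Marketing: 1 -> filtered out


4 groups:
Engineering, 4
Finance, 2
HR, 2
Research, 2


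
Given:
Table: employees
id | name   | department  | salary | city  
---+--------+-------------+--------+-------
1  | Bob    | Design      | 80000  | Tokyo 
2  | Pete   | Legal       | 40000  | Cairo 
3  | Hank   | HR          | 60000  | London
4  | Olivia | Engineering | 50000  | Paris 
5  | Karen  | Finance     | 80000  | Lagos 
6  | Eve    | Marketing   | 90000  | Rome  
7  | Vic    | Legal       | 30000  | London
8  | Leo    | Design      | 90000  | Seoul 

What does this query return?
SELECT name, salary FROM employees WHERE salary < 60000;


Filtering: salary < 60000
Matching: 3 rows

3 rows:
Pete, 40000
Olivia, 50000
Vic, 30000


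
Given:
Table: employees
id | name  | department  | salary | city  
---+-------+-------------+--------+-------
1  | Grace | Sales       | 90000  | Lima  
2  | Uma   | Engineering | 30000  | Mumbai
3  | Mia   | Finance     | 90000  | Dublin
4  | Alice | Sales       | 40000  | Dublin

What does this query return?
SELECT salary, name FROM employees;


Projecting columns: salary, name

4 rows:
90000, Grace
30000, Uma
90000, Mia
40000, Alice


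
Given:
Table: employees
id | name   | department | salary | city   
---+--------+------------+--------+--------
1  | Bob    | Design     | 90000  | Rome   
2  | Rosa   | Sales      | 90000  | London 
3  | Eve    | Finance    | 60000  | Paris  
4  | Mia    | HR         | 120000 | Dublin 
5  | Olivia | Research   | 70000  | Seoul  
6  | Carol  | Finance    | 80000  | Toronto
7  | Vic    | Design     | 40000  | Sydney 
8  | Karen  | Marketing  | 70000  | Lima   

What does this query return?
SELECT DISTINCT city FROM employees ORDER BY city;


All 'city' values (row order): Rome, London, Paris, Dublin, Seoul, Toronto, Sydney, Lima
Removing duplicates leaves 8 unique value(s).

8 values:
Dublin
Lima
London
Paris
Rome
Seoul
Sydney
Toronto


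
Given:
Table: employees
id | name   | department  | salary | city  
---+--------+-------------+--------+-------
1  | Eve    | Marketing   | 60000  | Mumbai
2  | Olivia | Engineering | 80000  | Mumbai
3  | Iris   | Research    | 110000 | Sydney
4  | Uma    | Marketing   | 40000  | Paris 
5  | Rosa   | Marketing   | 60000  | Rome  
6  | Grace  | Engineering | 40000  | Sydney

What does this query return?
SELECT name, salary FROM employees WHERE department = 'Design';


Filtering: department = 'Design'
Matching rows: 0

Empty result set (0 rows)


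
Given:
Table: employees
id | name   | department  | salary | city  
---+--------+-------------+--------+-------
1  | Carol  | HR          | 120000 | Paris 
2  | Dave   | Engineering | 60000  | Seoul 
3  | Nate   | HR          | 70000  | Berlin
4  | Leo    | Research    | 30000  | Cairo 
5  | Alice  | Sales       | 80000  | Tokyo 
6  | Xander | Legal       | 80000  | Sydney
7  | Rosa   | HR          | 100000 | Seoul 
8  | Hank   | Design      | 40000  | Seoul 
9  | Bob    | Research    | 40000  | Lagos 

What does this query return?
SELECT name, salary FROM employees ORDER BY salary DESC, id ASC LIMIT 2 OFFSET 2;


Sort by salary DESC (id ASC tiebreak), then skip 2 and take 2
Rows 3 through 4

2 rows:
Alice, 80000
Xander, 80000


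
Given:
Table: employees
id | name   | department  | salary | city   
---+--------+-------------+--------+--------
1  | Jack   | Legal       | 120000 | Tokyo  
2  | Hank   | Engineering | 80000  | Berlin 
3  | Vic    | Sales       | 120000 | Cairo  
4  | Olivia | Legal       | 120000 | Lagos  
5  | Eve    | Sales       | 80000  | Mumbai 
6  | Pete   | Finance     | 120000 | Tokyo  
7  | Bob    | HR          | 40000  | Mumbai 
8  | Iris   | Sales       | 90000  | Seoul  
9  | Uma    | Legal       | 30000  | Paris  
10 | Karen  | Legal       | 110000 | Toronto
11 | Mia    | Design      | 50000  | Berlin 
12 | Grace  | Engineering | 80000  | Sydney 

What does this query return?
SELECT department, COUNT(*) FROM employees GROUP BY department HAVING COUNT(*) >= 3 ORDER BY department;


Groups with count >= 3:
  Legal: 4 -> PASS
  Sales: 3 -> PASS
  Design: 1 -> filtered out
  Engineering: 2 -> filtered out
  Finance: 1 -> filtered out
  HR: 1 -> filtered out


2 groups:
Legal, 4
Sales, 3


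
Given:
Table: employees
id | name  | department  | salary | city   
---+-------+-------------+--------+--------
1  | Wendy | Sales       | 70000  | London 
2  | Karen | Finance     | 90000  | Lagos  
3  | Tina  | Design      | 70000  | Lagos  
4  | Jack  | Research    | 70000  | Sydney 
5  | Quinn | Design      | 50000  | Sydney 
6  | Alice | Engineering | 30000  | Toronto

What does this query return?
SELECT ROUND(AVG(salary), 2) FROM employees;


SUM(salary) = 380000
COUNT = 6
ROUND(AVG, 2) = ROUND(380000 / 6, 2) = 63333.33

63333.33


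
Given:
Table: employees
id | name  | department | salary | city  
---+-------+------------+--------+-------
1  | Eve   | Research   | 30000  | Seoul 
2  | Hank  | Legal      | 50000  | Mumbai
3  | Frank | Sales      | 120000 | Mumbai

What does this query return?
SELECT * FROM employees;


SELECT * returns all 3 rows with all columns

3 rows:
1, Eve, Research, 30000, Seoul
2, Hank, Legal, 50000, Mumbai
3, Frank, Sales, 120000, Mumbai


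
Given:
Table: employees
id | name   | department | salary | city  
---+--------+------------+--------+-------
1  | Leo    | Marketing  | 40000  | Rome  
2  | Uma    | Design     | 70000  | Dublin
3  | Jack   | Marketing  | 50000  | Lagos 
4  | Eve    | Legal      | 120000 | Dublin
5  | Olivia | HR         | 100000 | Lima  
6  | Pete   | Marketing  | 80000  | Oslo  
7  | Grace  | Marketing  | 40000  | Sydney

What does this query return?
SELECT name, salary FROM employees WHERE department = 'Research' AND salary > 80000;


Filtering: department = 'Research' AND salary > 80000
Matching: 0 rows

Empty result set (0 rows)


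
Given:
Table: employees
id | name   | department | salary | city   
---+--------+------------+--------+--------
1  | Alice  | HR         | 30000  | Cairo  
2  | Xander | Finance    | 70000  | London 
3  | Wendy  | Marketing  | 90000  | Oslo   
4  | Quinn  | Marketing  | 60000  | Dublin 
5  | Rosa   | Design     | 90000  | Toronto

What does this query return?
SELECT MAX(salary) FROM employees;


Salaries: 30000, 70000, 90000, 60000, 90000
MAX = 90000

90000


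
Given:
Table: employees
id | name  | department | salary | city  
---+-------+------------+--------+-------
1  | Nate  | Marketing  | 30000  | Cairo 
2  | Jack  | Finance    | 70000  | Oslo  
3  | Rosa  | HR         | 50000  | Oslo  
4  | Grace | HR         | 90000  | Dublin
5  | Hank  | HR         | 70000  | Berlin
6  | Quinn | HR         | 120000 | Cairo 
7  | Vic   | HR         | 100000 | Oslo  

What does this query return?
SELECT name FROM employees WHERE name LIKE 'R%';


LIKE 'R%' matches names starting with 'R'
Matching: 1

1 rows:
Rosa


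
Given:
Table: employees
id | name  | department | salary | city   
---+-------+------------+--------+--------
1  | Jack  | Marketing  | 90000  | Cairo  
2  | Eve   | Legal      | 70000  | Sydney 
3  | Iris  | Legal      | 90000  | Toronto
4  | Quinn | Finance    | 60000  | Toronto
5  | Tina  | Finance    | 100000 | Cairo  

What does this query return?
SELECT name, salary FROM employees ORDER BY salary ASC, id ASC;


Sorting by salary ASC, then id ASC for ties

5 rows:
Quinn, 60000
Eve, 70000
Jack, 90000
Iris, 90000
Tina, 100000


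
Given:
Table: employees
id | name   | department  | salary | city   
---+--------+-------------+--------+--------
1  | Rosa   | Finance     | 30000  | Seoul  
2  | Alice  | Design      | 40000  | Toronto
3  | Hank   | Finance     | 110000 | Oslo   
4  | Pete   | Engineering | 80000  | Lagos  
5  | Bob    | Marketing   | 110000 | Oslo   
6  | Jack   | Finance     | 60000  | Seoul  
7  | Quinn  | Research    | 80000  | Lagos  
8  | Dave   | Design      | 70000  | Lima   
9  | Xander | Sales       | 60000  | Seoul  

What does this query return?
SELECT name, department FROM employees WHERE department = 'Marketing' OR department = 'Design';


Filtering: department = 'Marketing' OR 'Design'
Matching: 3 rows

3 rows:
Alice, Design
Bob, Marketing
Dave, Design


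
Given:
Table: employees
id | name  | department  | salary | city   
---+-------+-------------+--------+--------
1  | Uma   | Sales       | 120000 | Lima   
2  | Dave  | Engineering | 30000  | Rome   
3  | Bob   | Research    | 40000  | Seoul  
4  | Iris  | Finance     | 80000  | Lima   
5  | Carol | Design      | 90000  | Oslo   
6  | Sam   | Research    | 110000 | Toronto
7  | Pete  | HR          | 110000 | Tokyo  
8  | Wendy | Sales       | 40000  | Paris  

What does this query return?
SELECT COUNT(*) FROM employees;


COUNT(*) counts all rows

8


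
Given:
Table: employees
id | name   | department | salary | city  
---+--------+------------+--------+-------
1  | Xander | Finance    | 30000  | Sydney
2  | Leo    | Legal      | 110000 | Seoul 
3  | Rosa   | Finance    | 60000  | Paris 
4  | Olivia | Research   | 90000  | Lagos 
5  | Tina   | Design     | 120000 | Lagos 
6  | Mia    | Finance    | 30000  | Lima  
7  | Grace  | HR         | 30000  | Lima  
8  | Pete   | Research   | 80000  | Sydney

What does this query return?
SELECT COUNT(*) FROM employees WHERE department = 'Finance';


Counting rows where department = 'Finance'
  Xander -> MATCH
  Rosa -> MATCH
  Mia -> MATCH


3


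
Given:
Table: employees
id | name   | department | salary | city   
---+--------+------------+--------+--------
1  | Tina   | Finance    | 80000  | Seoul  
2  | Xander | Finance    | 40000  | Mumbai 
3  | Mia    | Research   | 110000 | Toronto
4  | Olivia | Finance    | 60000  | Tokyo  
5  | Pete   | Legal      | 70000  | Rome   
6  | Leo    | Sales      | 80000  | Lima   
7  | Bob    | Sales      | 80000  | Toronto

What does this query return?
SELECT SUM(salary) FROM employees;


SUM(salary) = 80000 + 40000 + 110000 + 60000 + 70000 + 80000 + 80000 = 520000

520000


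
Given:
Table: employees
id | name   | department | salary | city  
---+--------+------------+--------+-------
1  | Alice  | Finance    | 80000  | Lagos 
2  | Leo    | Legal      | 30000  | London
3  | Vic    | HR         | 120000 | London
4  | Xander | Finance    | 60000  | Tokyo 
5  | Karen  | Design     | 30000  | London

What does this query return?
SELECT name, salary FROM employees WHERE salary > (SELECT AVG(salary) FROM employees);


Subquery: AVG(salary) = 64000.0
Filtering: salary > 64000.0
  Alice (80000) -> MATCH
  Vic (120000) -> MATCH


2 rows:
Alice, 80000
Vic, 120000


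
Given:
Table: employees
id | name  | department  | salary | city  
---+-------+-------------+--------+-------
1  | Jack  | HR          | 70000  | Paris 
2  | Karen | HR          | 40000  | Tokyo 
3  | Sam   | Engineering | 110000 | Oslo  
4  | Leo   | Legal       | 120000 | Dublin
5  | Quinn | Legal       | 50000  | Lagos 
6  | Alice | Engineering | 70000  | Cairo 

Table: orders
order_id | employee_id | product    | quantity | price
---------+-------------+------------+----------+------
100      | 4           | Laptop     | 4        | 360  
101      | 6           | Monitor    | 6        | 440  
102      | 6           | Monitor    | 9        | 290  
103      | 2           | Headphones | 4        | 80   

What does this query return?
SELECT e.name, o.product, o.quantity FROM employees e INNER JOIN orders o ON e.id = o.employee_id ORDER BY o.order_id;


Joining employees.id = orders.employee_id:
  employee Leo (id=4) -> order Laptop
  employee Alice (id=6) -> order Monitor
  employee Alice (id=6) -> order Monitor
  employee Karen (id=2) -> order Headphones


4 rows:
Leo, Laptop, 4
Alice, Monitor, 6
Alice, Monitor, 9
Karen, Headphones, 4


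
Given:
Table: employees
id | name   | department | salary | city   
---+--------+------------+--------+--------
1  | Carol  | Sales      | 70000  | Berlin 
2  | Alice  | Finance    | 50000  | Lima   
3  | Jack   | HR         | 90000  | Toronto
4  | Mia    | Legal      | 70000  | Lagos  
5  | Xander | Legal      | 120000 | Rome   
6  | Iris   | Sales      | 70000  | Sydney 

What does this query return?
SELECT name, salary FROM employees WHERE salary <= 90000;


Filtering: salary <= 90000
Matching: 5 rows

5 rows:
Carol, 70000
Alice, 50000
Jack, 90000
Mia, 70000
Iris, 70000


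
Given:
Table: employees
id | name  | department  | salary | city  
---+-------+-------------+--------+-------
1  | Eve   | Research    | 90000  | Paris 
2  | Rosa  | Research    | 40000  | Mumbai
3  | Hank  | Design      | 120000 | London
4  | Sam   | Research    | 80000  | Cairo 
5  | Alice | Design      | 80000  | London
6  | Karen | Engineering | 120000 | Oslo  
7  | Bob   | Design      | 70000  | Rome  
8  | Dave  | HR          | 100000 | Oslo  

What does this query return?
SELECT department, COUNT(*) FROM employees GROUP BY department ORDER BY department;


Assigning each row to its department group:
  Eve -> Research
  Rosa -> Research
  Hank -> Design
  Sam -> Research
  Alice -> Design
  Karen -> Engineering
  Bob -> Design
  Dave -> HR


4 groups:
Design, 3
Engineering, 1
HR, 1
Research, 3


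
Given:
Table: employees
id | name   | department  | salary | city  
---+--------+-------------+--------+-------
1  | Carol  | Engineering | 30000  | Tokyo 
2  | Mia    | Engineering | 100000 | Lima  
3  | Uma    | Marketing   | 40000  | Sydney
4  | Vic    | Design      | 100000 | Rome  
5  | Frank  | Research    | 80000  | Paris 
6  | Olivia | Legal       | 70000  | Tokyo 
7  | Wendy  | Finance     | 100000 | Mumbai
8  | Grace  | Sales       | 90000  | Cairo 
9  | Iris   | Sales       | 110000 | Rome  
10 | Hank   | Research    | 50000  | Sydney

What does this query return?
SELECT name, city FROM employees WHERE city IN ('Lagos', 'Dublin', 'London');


Filtering: city IN ('Lagos', 'Dublin', 'London')
Matching: 0 rows

Empty result set (0 rows)


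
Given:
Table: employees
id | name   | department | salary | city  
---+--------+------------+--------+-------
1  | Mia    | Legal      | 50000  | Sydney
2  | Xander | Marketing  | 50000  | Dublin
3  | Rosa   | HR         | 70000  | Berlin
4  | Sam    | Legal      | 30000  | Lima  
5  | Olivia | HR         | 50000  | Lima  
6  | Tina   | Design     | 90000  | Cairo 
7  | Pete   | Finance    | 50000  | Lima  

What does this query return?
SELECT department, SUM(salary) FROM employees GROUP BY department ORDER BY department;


Summing salary within each department:
  Design: 90000 = 90000
  Finance: 50000 = 50000
  HR: 70000 + 50000 = 120000
  Legal: 50000 + 30000 = 80000
  Marketing: 50000 = 50000


5 groups:
Design, 90000
Finance, 50000
HR, 120000
Legal, 80000
Marketing, 50000


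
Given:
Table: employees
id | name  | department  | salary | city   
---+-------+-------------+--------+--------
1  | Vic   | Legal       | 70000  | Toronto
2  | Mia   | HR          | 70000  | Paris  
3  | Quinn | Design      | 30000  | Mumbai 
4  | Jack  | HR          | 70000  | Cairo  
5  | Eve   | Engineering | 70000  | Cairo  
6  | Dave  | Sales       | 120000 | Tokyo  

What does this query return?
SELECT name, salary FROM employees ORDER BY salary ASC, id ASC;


Sorting by salary ASC, then id ASC for ties

6 rows:
Quinn, 30000
Vic, 70000
Mia, 70000
Jack, 70000
Eve, 70000
Dave, 120000


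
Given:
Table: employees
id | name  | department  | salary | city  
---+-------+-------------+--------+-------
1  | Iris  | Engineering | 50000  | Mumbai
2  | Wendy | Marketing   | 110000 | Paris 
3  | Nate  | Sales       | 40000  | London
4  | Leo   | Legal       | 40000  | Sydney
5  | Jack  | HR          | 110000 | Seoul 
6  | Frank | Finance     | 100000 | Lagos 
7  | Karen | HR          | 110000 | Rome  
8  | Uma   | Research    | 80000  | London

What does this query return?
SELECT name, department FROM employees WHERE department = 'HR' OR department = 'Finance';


Filtering: department = 'HR' OR 'Finance'
Matching: 3 rows

3 rows:
Jack, HR
Frank, Finance
Karen, HR


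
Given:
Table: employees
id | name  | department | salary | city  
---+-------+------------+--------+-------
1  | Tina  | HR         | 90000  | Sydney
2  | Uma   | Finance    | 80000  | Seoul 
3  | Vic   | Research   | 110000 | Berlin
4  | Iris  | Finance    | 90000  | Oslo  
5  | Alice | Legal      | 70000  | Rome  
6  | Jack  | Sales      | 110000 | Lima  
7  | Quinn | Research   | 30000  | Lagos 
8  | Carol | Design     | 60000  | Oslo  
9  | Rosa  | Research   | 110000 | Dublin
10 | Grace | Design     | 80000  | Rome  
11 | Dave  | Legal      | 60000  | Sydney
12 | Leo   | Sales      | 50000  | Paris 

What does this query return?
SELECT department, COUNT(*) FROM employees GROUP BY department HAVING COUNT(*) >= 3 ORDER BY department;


Groups with count >= 3:
  Research: 3 -> PASS
  Design: 2 -> filtered out
  Finance: 2 -> filtered out
  HR: 1 -> filtered out
  Legal: 2 -> filtered out
  Sales: 2 -> filtered out


1 groups:
Research, 3


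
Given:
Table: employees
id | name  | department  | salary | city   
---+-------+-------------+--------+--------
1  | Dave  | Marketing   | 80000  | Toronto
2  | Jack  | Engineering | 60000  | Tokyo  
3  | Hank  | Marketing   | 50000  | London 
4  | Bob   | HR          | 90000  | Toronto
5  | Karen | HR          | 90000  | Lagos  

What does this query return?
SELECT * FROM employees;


SELECT * returns all 5 rows with all columns

5 rows:
1, Dave, Marketing, 80000, Toronto
2, Jack, Engineering, 60000, Tokyo
3, Hank, Marketing, 50000, London
4, Bob, HR, 90000, Toronto
5, Karen, HR, 90000, Lagos


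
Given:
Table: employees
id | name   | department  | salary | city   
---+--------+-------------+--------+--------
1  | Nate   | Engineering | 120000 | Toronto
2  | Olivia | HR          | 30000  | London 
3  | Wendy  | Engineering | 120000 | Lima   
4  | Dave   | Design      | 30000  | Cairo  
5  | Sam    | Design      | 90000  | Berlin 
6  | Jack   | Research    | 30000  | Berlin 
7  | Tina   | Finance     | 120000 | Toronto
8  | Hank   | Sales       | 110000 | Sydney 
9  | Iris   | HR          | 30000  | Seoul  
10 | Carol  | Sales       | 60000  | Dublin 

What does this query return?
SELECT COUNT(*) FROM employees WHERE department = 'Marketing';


Counting rows where department = 'Marketing'


0


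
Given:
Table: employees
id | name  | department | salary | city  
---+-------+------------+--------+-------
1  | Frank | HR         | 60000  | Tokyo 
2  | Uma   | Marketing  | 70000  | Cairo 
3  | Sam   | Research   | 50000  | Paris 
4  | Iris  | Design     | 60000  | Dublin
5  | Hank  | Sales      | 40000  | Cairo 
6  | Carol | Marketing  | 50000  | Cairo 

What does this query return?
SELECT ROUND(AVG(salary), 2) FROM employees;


SUM(salary) = 330000
COUNT = 6
ROUND(AVG, 2) = ROUND(330000 / 6, 2) = 55000.0

55000.0


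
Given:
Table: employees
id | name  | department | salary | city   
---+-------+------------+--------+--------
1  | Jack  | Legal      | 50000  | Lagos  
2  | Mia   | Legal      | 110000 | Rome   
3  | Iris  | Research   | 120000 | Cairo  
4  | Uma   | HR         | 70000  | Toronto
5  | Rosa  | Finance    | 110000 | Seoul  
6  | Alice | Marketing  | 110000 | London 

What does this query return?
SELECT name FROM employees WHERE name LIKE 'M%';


LIKE 'M%' matches names starting with 'M'
Matching: 1

1 rows:
Mia


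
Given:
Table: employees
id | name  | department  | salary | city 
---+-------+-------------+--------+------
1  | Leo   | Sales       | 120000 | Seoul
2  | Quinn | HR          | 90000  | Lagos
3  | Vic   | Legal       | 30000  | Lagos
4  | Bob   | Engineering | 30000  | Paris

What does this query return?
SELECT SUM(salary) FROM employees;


SUM(salary) = 120000 + 90000 + 30000 + 30000 = 270000

270000


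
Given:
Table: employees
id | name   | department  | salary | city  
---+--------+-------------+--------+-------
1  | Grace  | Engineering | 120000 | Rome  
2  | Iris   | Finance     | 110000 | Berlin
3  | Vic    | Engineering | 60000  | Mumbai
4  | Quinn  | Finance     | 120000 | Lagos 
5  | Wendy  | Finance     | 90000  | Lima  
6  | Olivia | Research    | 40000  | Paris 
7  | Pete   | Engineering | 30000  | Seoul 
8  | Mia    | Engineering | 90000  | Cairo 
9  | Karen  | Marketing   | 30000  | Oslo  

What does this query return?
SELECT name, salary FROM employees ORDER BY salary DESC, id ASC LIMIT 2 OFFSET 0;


Sort by salary DESC (id ASC tiebreak), then skip 0 and take 2
Rows 1 through 2

2 rows:
Grace, 120000
Quinn, 120000


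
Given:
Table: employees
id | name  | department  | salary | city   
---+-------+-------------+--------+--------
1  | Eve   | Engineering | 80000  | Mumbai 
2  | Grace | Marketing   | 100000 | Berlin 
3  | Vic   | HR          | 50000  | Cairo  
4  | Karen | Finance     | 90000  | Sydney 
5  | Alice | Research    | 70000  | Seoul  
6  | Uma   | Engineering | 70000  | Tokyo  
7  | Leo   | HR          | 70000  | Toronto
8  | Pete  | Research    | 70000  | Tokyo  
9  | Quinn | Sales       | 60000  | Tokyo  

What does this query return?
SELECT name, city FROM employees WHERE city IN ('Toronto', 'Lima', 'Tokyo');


Filtering: city IN ('Toronto', 'Lima', 'Tokyo')
Matching: 4 rows

4 rows:
Uma, Tokyo
Leo, Toronto
Pete, Tokyo
Quinn, Tokyo


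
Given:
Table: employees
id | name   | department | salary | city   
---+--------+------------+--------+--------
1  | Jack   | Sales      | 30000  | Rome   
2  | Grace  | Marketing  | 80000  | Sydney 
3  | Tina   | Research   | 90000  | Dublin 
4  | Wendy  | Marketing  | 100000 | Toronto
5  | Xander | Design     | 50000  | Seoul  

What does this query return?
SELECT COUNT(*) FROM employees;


COUNT(*) counts all rows

5


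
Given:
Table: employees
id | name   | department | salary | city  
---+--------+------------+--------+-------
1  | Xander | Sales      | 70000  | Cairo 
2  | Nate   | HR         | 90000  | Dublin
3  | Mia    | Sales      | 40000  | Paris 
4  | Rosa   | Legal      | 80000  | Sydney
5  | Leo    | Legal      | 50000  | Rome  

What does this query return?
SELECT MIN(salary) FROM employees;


Salaries: 70000, 90000, 40000, 80000, 50000
MIN = 40000

40000


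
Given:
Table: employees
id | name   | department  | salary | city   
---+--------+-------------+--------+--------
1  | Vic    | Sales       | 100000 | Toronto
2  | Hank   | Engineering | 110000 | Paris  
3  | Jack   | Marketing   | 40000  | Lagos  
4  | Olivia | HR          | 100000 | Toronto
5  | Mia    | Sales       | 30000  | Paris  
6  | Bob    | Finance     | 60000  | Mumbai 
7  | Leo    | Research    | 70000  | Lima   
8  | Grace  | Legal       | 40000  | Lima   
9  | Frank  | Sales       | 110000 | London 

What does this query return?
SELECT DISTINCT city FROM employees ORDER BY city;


All 'city' values (row order): Toronto, Paris, Lagos, Toronto, Paris, Mumbai, Lima, Lima, London
Removing duplicates leaves 6 unique value(s).

6 values:
Lagos
Lima
London
Mumbai
Paris
Toronto


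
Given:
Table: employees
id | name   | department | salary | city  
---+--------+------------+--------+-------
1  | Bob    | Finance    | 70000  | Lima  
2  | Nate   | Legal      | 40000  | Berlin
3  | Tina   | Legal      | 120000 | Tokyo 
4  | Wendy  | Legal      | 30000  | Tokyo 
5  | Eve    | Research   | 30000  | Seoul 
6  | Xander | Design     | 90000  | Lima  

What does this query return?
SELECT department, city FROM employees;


Projecting columns: department, city

6 rows:
Finance, Lima
Legal, Berlin
Legal, Tokyo
Legal, Tokyo
Research, Seoul
Design, Lima


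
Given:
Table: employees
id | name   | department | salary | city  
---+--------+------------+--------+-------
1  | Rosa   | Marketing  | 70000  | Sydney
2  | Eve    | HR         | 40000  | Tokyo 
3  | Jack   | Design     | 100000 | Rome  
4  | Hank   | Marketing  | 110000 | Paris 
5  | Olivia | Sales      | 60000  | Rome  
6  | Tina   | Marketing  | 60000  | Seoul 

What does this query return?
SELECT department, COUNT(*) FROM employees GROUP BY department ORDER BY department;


Assigning each row to its department group:
  Rosa -> Marketing
  Eve -> HR
  Jack -> Design
  Hank -> Marketing
  Olivia -> Sales
  Tina -> Marketing


4 groups:
Design, 1
HR, 1
Marketing, 3
Sales, 1


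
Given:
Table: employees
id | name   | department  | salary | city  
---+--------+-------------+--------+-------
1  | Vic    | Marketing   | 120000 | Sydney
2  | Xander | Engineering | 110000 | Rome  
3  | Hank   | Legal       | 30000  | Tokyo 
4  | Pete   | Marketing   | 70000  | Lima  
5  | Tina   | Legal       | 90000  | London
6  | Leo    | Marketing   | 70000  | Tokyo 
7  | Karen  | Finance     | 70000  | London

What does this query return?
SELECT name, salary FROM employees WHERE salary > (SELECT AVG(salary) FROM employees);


Subquery: AVG(salary) = 80000.0
Filtering: salary > 80000.0
  Vic (120000) -> MATCH
  Xander (110000) -> MATCH
  Tina (90000) -> MATCH


3 rows:
Vic, 120000
Xander, 110000
Tina, 90000


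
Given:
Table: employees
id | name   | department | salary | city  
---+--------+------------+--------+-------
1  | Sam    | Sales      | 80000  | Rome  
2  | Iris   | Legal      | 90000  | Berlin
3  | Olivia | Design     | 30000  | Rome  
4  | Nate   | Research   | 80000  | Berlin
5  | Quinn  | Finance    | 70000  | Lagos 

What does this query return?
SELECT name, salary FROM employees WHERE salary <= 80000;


Filtering: salary <= 80000
Matching: 4 rows

4 rows:
Sam, 80000
Olivia, 30000
Nate, 80000
Quinn, 70000


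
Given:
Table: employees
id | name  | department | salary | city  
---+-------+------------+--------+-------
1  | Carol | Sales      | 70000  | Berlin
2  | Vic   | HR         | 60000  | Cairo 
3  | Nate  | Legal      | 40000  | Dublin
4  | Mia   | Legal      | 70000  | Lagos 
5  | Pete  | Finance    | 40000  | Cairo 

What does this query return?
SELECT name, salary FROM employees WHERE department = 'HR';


Filtering: department = 'HR'
Matching rows: 1

1 rows:
Vic, 60000


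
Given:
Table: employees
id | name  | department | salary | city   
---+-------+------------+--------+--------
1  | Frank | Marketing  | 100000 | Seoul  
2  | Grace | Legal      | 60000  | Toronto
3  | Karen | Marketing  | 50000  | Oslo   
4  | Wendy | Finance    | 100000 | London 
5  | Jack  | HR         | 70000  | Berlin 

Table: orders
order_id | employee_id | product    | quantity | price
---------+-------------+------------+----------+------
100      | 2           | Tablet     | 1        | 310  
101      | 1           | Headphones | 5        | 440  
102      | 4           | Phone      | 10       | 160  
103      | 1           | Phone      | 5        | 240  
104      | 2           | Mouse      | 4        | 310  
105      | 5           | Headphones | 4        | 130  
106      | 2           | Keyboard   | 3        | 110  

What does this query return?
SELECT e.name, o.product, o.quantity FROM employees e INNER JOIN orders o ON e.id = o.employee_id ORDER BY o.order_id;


Joining employees.id = orders.employee_id:
  employee Grace (id=2) -> order Tablet
  employee Frank (id=1) -> order Headphones
  employee Wendy (id=4) -> order Phone
  employee Frank (id=1) -> order Phone
  employee Grace (id=2) -> order Mouse
  employee Jack (id=5) -> order Headphones
  employee Grace (id=2) -> order Keyboard


7 rows:
Grace, Tablet, 1
Frank, Headphones, 5
Wendy, Phone, 10
Frank, Phone, 5
Grace, Mouse, 4
Jack, Headphones, 4
Grace, Keyboard, 3


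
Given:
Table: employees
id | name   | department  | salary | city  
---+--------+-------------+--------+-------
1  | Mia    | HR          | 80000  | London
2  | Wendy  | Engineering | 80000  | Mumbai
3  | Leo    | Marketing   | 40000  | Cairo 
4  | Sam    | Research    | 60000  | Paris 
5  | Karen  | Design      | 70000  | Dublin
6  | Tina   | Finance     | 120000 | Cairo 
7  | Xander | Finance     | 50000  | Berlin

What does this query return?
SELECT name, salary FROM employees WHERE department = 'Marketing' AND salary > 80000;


Filtering: department = 'Marketing' AND salary > 80000
Matching: 0 rows

Empty result set (0 rows)


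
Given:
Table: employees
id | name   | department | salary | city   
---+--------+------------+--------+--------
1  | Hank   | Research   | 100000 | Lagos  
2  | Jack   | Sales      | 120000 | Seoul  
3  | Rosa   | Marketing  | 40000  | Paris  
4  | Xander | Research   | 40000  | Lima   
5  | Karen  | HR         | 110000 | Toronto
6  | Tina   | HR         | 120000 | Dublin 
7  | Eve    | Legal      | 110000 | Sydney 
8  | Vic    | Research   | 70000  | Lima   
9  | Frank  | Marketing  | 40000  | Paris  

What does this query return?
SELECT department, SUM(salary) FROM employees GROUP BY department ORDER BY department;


Summing salary within each department:
  HR: 110000 + 120000 = 230000
  Legal: 110000 = 110000
  Marketing: 40000 + 40000 = 80000
  Research: 100000 + 40000 + 70000 = 210000
  Sales: 120000 = 120000


5 groups:
HR, 230000
Legal, 110000
Marketing, 80000
Research, 210000
Sales, 120000


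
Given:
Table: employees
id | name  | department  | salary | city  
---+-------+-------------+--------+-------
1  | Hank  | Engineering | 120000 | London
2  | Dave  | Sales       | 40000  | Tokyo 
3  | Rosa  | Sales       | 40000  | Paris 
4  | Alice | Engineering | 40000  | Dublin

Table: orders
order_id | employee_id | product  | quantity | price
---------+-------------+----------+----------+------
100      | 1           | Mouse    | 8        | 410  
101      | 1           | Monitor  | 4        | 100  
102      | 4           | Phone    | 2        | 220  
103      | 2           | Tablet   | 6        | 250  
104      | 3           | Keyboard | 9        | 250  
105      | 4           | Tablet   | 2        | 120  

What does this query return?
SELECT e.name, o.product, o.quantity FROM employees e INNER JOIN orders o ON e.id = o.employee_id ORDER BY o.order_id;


Joining employees.id = orders.employee_id:
  employee Hank (id=1) -> order Mouse
  employee Hank (id=1) -> order Monitor
  employee Alice (id=4) -> order Phone
  employee Dave (id=2) -> order Tablet
  employee Rosa (id=3) -> order Keyboard
  employee Alice (id=4) -> order Tablet


6 rows:
Hank, Mouse, 8
Hank, Monitor, 4
Alice, Phone, 2
Dave, Tablet, 6
Rosa, Keyboard, 9
Alice, Tablet, 2


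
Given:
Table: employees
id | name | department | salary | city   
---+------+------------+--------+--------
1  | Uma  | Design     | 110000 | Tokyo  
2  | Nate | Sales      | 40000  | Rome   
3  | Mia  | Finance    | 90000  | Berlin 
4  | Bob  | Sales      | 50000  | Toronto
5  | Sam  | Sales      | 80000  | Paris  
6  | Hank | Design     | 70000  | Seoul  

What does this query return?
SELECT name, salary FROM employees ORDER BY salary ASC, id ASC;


Sorting by salary ASC, then id ASC for ties

6 rows:
Nate, 40000
Bob, 50000
Hank, 70000
Sam, 80000
Mia, 90000
Uma, 110000


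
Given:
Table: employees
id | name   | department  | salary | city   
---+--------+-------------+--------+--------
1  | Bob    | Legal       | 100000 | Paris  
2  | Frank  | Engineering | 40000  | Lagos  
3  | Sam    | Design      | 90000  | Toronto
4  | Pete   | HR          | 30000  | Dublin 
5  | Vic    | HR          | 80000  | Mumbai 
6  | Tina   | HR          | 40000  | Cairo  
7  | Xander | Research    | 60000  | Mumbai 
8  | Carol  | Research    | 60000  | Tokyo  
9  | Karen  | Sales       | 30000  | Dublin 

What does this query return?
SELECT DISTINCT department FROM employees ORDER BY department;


All 'department' values (row order): Legal, Engineering, Design, HR, HR, HR, Research, Research, Sales
Removing duplicates leaves 6 unique value(s).

6 values:
Design
Engineering
HR
Legal
Research
Sales


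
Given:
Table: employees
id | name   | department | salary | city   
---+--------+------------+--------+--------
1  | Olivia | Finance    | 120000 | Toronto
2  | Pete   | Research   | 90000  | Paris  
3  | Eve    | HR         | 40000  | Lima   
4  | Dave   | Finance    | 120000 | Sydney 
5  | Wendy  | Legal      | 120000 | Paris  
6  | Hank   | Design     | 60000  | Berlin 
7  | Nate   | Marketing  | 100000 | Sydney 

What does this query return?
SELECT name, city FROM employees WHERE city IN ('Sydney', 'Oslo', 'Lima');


Filtering: city IN ('Sydney', 'Oslo', 'Lima')
Matching: 3 rows

3 rows:
Eve, Lima
Dave, Sydney
Nate, Sydney


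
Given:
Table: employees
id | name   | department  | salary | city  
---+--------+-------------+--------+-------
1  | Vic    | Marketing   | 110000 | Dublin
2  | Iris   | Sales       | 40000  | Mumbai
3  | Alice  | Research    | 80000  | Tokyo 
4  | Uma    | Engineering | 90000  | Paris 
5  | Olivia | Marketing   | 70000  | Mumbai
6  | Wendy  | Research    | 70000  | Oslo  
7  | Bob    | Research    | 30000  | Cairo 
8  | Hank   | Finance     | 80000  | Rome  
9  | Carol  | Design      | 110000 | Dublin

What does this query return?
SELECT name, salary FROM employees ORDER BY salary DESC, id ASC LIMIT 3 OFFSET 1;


Sort by salary DESC (id ASC tiebreak), then skip 1 and take 3
Rows 2 through 4

3 rows:
Carol, 110000
Uma, 90000
Alice, 80000


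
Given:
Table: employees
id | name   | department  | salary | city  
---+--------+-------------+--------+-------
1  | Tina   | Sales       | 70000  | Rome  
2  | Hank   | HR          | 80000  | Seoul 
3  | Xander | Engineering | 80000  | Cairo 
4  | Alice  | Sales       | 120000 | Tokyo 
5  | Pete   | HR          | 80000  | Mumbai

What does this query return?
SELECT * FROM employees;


SELECT * returns all 5 rows with all columns

5 rows:
1, Tina, Sales, 70000, Rome
2, Hank, HR, 80000, Seoul
3, Xander, Engineering, 80000, Cairo
4, Alice, Sales, 120000, Tokyo
5, Pete, HR, 80000, Mumbai


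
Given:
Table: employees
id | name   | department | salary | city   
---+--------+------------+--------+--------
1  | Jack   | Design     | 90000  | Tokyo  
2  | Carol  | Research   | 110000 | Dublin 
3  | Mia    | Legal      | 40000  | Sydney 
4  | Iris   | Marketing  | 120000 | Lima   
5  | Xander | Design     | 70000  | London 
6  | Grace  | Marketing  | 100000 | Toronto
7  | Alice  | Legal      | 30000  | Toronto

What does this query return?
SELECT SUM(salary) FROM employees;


SUM(salary) = 90000 + 110000 + 40000 + 120000 + 70000 + 100000 + 30000 = 560000

560000


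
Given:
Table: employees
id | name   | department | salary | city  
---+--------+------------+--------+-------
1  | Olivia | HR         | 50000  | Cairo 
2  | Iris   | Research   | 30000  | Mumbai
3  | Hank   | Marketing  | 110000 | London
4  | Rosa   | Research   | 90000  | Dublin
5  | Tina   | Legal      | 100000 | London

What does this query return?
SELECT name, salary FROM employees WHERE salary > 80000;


Filtering: salary > 80000
Matching: 3 rows

3 rows:
Hank, 110000
Rosa, 90000
Tina, 100000


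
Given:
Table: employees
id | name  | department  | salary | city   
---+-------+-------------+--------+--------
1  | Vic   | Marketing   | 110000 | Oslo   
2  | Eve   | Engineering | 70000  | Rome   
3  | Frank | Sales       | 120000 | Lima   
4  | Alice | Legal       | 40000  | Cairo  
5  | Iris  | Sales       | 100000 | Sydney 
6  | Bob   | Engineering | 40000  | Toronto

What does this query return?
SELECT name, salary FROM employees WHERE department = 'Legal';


Filtering: department = 'Legal'
Matching rows: 1

1 rows:
Alice, 40000


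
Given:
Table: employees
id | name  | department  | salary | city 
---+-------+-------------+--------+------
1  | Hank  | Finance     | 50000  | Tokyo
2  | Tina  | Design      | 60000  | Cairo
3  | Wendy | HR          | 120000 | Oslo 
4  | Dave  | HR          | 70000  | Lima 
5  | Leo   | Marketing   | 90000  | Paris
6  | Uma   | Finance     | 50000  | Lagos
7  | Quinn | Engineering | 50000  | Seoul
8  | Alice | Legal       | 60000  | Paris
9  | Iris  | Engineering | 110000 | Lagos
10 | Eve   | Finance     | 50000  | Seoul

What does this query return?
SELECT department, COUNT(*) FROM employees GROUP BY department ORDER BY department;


Assigning each row to its department group:
  Hank -> Finance
  Tina -> Design
  Wendy -> HR
  Dave -> HR
  Leo -> Marketing
  Uma -> Finance
  Quinn -> Engineering
  Alice -> Legal
  Iris -> Engineering
  Eve -> Finance


6 groups:
Design, 1
Engineering, 2
Finance, 3
HR, 2
Legal, 1
Marketing, 1
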